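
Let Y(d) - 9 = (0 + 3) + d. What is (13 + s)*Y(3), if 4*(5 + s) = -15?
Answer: 255/4 ≈ 63.750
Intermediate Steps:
s = -35/4 (s = -5 + (1/4)*(-15) = -5 - 15/4 = -35/4 ≈ -8.7500)
Y(d) = 12 + d (Y(d) = 9 + ((0 + 3) + d) = 9 + (3 + d) = 12 + d)
(13 + s)*Y(3) = (13 - 35/4)*(12 + 3) = (17/4)*15 = 255/4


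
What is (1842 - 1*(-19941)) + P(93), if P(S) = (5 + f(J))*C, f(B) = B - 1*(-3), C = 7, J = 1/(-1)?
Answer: 21832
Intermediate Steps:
J = -1 (J = 1*(-1) = -1)
f(B) = 3 + B (f(B) = B + 3 = 3 + B)
P(S) = 49 (P(S) = (5 + (3 - 1))*7 = (5 + 2)*7 = 7*7 = 49)
(1842 - 1*(-19941)) + P(93) = (1842 - 1*(-19941)) + 49 = (1842 + 19941) + 49 = 21783 + 49 = 21832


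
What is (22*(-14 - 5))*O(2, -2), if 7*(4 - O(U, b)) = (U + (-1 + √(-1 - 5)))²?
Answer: -13794/7 + 836*I*√6/7 ≈ -1970.6 + 292.54*I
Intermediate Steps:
O(U, b) = 4 - (-1 + U + I*√6)²/7 (O(U, b) = 4 - (U + (-1 + √(-1 - 5)))²/7 = 4 - (U + (-1 + √(-6)))²/7 = 4 - (U + (-1 + I*√6))²/7 = 4 - (-1 + U + I*√6)²/7)
(22*(-14 - 5))*O(2, -2) = (22*(-14 - 5))*(4 - (-1 + 2 + I*√6)²/7) = (22*(-19))*(4 - (1 + I*√6)²/7) = -418*(4 - (1 + I*√6)²/7) = -1672 + 418*(1 + I*√6)²/7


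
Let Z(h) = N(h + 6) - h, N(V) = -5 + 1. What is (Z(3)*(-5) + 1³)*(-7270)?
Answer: -261720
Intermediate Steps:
N(V) = -4
Z(h) = -4 - h
(Z(3)*(-5) + 1³)*(-7270) = ((-4 - 1*3)*(-5) + 1³)*(-7270) = ((-4 - 3)*(-5) + 1)*(-7270) = (-7*(-5) + 1)*(-7270) = (35 + 1)*(-7270) = 36*(-7270) = -261720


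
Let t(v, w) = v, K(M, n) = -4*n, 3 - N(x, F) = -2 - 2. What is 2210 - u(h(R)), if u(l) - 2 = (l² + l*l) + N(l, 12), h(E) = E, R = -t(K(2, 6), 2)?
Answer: 1049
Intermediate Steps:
N(x, F) = 7 (N(x, F) = 3 - (-2 - 2) = 3 - 1*(-4) = 3 + 4 = 7)
R = 24 (R = -(-4)*6 = -1*(-24) = 24)
u(l) = 9 + 2*l² (u(l) = 2 + ((l² + l*l) + 7) = 2 + ((l² + l²) + 7) = 2 + (2*l² + 7) = 2 + (7 + 2*l²) = 9 + 2*l²)
2210 - u(h(R)) = 2210 - (9 + 2*24²) = 2210 - (9 + 2*576) = 2210 - (9 + 1152) = 2210 - 1*1161 = 2210 - 1161 = 1049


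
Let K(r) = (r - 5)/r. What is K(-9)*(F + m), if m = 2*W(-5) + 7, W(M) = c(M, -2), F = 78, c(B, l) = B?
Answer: 350/3 ≈ 116.67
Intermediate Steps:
W(M) = M
K(r) = (-5 + r)/r
m = -3 (m = 2*(-5) + 7 = -10 + 7 = -3)
K(-9)*(F + m) = ((-5 - 9)/(-9))*(78 - 3) = -1/9*(-14)*75 = (14/9)*75 = 350/3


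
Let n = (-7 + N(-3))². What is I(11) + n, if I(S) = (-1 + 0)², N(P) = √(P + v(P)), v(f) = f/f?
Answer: 48 - 14*I*√2 ≈ 48.0 - 19.799*I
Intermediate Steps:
v(f) = 1
N(P) = √(1 + P) (N(P) = √(P + 1) = √(1 + P))
I(S) = 1 (I(S) = (-1)² = 1)
n = (-7 + I*√2)² (n = (-7 + √(1 - 3))² = (-7 + √(-2))² = (-7 + I*√2)² ≈ 47.0 - 19.799*I)
I(11) + n = 1 + (7 - I*√2)²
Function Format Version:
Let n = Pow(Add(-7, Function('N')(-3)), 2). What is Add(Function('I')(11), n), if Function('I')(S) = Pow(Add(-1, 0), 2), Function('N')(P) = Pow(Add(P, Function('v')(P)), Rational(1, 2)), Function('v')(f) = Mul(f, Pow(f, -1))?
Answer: Add(48, Mul(-14, I, Pow(2, Rational(1, 2)))) ≈ Add(48.000, Mul(-19.799, I))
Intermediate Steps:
Function('v')(f) = 1
Function('N')(P) = Pow(Add(1, P), Rational(1, 2)) (Function('N')(P) = Pow(Add(P, 1), Rational(1, 2)) = Pow(Add(1, P), Rational(1, 2)))
Function('I')(S) = 1 (Function('I')(S) = Pow(-1, 2) = 1)
n = Pow(Add(-7, Mul(I, Pow(2, Rational(1, 2)))), 2) (n = Pow(Add(-7, Pow(Add(1, -3), Rational(1, 2))), 2) = Pow(Add(-7, Pow(-2, Rational(1, 2))), 2) = Pow(Add(-7, Mul(I, Pow(2, Rational(1, 2)))), 2) ≈ Add(47.000, Mul(-19.799, I)))
Add(Function('I')(11), n) = Add(1, Pow(Add(7, Mul(-1, I, Pow(2, Rational(1, 2)))), 2))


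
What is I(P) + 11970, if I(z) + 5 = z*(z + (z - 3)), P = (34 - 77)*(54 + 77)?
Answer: 63490242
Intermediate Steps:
P = -5633 (P = -43*131 = -5633)
I(z) = -5 + z*(-3 + 2*z) (I(z) = -5 + z*(z + (z - 3)) = -5 + z*(z + (-3 + z)) = -5 + z*(-3 + 2*z))
I(P) + 11970 = (-5 - 3*(-5633) + 2*(-5633)**2) + 11970 = (-5 + 16899 + 2*31730689) + 11970 = (-5 + 16899 + 63461378) + 11970 = 63478272 + 11970 = 63490242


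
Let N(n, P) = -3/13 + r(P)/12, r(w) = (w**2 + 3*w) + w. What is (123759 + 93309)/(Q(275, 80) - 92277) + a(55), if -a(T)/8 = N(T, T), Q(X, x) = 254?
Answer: -7765820506/3588897 ≈ -2163.8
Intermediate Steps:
r(w) = w**2 + 4*w
N(n, P) = -3/13 + P*(4 + P)/12 (N(n, P) = -3/13 + (P*(4 + P))/12 = -3*1/13 + (P*(4 + P))*(1/12) = -3/13 + P*(4 + P)/12)
a(T) = 24/13 - 2*T*(4 + T)/3 (a(T) = -8*(-3/13 + T*(4 + T)/12) = 24/13 - 2*T*(4 + T)/3)
(123759 + 93309)/(Q(275, 80) - 92277) + a(55) = (123759 + 93309)/(254 - 92277) + (24/13 - 2/3*55*(4 + 55)) = 217068/(-92023) + (24/13 - 2/3*55*59) = 217068*(-1/92023) + (24/13 - 6490/3) = -217068/92023 - 84298/39 = -7765820506/3588897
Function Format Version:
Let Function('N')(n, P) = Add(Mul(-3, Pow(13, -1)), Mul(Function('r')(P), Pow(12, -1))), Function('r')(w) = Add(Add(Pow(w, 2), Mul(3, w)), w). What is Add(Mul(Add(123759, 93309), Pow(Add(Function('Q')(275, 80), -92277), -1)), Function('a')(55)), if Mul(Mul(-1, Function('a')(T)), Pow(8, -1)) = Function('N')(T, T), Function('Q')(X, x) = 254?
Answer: Rational(-7765820506, 3588897) ≈ -2163.8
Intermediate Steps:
Function('r')(w) = Add(Pow(w, 2), Mul(4, w))
Function('N')(n, P) = Add(Rational(-3, 13), Mul(Rational(1, 12), P, Add(4, P))) (Function('N')(n, P) = Add(Mul(-3, Pow(13, -1)), Mul(Mul(P, Add(4, P)), Pow(12, -1))) = Add(Mul(-3, Rational(1, 13)), Mul(Mul(P, Add(4, P)), Rational(1, 12))) = Add(Rational(-3, 13), Mul(Rational(1, 12), P, Add(4, P))))
Function('a')(T) = Add(Rational(24, 13), Mul(Rational(-2, 3), T, Add(4, T))) (Function('a')(T) = Mul(-8, Add(Rational(-3, 13), Mul(Rational(1, 12), T, Add(4, T)))) = Add(Rational(24, 13), Mul(Rational(-2, 3), T, Add(4, T))))
Add(Mul(Add(123759, 93309), Pow(Add(Function('Q')(275, 80), -92277), -1)), Function('a')(55)) = Add(Mul(Add(123759, 93309), Pow(Add(254, -92277), -1)), Add(Rational(24, 13), Mul(Rational(-2, 3), 55, Add(4, 55)))) = Add(Mul(217068, Pow(-92023, -1)), Add(Rational(24, 13), Mul(Rational(-2, 3), 55, 59))) = Add(Mul(217068, Rational(-1, 92023)), Add(Rational(24, 13), Rational(-6490, 3))) = Add(Rational(-217068, 92023), Rational(-84298, 39)) = Rational(-7765820506, 3588897)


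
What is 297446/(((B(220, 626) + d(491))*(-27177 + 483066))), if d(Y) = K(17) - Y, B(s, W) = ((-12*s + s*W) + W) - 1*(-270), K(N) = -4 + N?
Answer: 148723/30886023861 ≈ 4.8152e-6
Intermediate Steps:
B(s, W) = 270 + W - 12*s + W*s (B(s, W) = ((-12*s + W*s) + W) + 270 = (W - 12*s + W*s) + 270 = 270 + W - 12*s + W*s)
d(Y) = 13 - Y (d(Y) = (-4 + 17) - Y = 13 - Y)
297446/(((B(220, 626) + d(491))*(-27177 + 483066))) = 297446/((((270 + 626 - 12*220 + 626*220) + (13 - 1*491))*(-27177 + 483066))) = 297446/((((270 + 626 - 2640 + 137720) + (13 - 491))*455889)) = 297446/(((135976 - 478)*455889)) = 297446/((135498*455889)) = 297446/61772047722 = 297446*(1/61772047722) = 148723/30886023861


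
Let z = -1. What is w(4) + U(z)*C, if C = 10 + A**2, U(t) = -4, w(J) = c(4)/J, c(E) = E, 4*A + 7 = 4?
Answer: -165/4 ≈ -41.250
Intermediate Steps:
A = -3/4 (A = -7/4 + (1/4)*4 = -7/4 + 1 = -3/4 ≈ -0.75000)
w(J) = 4/J
C = 169/16 (C = 10 + (-3/4)**2 = 10 + 9/16 = 169/16 ≈ 10.563)
w(4) + U(z)*C = 4/4 - 4*169/16 = 4*(1/4) - 169/4 = 1 - 169/4 = -165/4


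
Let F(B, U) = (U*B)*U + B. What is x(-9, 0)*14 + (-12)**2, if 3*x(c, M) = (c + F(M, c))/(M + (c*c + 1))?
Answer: 5883/41 ≈ 143.49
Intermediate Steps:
F(B, U) = B + B*U**2 (F(B, U) = (B*U)*U + B = B*U**2 + B = B + B*U**2)
x(c, M) = (c + M*(1 + c**2))/(3*(1 + M + c**2)) (x(c, M) = ((c + M*(1 + c**2))/(M + (c*c + 1)))/3 = ((c + M*(1 + c**2))/(M + (c**2 + 1)))/3 = ((c + M*(1 + c**2))/(M + (1 + c**2)))/3 = ((c + M*(1 + c**2))/(1 + M + c**2))/3 = (c + M*(1 + c**2))/(3*(1 + M + c**2)))
x(-9, 0)*14 + (-12)**2 = ((-9 + 0*(1 + (-9)**2))/(3*(1 + 0 + (-9)**2)))*14 + (-12)**2 = ((-9 + 0*(1 + 81))/(3*(1 + 0 + 81)))*14 + 144 = ((1/3)*(-9 + 0*82)/82)*14 + 144 = ((1/3)*(1/82)*(-9 + 0))*14 + 144 = ((1/3)*(1/82)*(-9))*14 + 144 = -3/82*14 + 144 = -21/41 + 144 = 5883/41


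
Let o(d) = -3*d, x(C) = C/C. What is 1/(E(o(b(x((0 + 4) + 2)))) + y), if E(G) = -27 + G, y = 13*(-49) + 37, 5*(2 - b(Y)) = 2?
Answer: -5/3159 ≈ -0.0015828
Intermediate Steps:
x(C) = 1
b(Y) = 8/5 (b(Y) = 2 - 1/5*2 = 2 - 2/5 = 8/5)
y = -600 (y = -637 + 37 = -600)
1/(E(o(b(x((0 + 4) + 2)))) + y) = 1/((-27 - 3*8/5) - 600) = 1/((-27 - 24/5) - 600) = 1/(-159/5 - 600) = 1/(-3159/5) = -5/3159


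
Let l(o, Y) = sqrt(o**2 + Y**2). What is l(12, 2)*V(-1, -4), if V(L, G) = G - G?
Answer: 0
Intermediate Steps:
V(L, G) = 0
l(o, Y) = sqrt(Y**2 + o**2)
l(12, 2)*V(-1, -4) = sqrt(2**2 + 12**2)*0 = sqrt(4 + 144)*0 = sqrt(148)*0 = (2*sqrt(37))*0 = 0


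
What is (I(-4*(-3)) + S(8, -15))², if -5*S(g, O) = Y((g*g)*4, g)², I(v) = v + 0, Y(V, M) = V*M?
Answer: 17591682731536/25 ≈ 7.0367e+11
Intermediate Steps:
Y(V, M) = M*V
I(v) = v
S(g, O) = -16*g⁶/5
(I(-4*(-3)) + S(8, -15))² = (-4*(-3) - 16/5*8⁶)² = (12 - 16/5*262144)² = (12 - 4194304/5)² = (-4194244/5)² = 17591682731536/25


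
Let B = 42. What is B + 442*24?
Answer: 10650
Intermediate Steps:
B + 442*24 = 42 + 442*24 = 42 + 10608 = 10650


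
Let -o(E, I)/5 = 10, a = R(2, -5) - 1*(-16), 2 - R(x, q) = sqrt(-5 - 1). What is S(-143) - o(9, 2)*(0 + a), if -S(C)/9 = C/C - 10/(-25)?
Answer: 4437/5 - 50*I*sqrt(6) ≈ 887.4 - 122.47*I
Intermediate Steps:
R(x, q) = 2 - I*sqrt(6) (R(x, q) = 2 - sqrt(-5 - 1) = 2 - sqrt(-6) = 2 - I*sqrt(6))
a = 18 - I*sqrt(6) (a = (2 - I*sqrt(6)) - 1*(-16) = (2 - I*sqrt(6)) + 16 = 18 - I*sqrt(6) ≈ 18.0 - 2.4495*I)
o(E, I) = -50 (o(E, I) = -5*10 = -50)
S(C) = -63/5 (S(C) = -9*(C/C - 10/(-25)) = -9*(1 - 10*(-1/25)) = -9*(1 + 2/5) = -9*7/5 = -63/5)
S(-143) - o(9, 2)*(0 + a) = -63/5 - (-50)*(0 + (18 - I*sqrt(6))) = -63/5 - (-50)*(18 - I*sqrt(6)) = -63/5 - (-900 + 50*I*sqrt(6)) = -63/5 + (900 - 50*I*sqrt(6)) = 4437/5 - 50*I*sqrt(6)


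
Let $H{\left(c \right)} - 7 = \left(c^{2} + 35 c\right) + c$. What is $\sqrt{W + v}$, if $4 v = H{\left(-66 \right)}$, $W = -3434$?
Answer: $\frac{i \sqrt{11749}}{2} \approx 54.196 i$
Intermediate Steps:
$H{\left(c \right)} = 7 + c^{2} + 36 c$ ($H{\left(c \right)} = 7 + \left(\left(c^{2} + 35 c\right) + c\right) = 7 + \left(c^{2} + 36 c\right) = 7 + c^{2} + 36 c$)
$v = \frac{1987}{4}$ ($v = \frac{7 + \left(-66\right)^{2} + 36 \left(-66\right)}{4} = \frac{7 + 4356 - 2376}{4} = \frac{1}{4} \cdot 1987 = \frac{1987}{4} \approx 496.75$)
$\sqrt{W + v} = \sqrt{-3434 + \frac{1987}{4}} = \sqrt{- \frac{11749}{4}} = \frac{i \sqrt{11749}}{2}$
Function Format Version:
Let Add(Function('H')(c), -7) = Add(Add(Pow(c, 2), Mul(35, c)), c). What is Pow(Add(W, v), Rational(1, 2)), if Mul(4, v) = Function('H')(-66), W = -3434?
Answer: Mul(Rational(1, 2), I, Pow(11749, Rational(1, 2))) ≈ Mul(54.196, I)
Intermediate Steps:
Function('H')(c) = Add(7, Pow(c, 2), Mul(36, c)) (Function('H')(c) = Add(7, Add(Add(Pow(c, 2), Mul(35, c)), c)) = Add(7, Add(Pow(c, 2), Mul(36, c))) = Add(7, Pow(c, 2), Mul(36, c)))
v = Rational(1987, 4) (v = Mul(Rational(1, 4), Add(7, Pow(-66, 2), Mul(36, -66))) = Mul(Rational(1, 4), Add(7, 4356, -2376)) = Mul(Rational(1, 4), 1987) = Rational(1987, 4) ≈ 496.75)
Pow(Add(W, v), Rational(1, 2)) = Pow(Add(-3434, Rational(1987, 4)), Rational(1, 2)) = Pow(Rational(-11749, 4), Rational(1, 2)) = Mul(Rational(1, 2), I, Pow(11749, Rational(1, 2)))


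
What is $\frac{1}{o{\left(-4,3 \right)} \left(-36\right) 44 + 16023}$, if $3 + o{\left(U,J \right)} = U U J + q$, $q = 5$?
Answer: $- \frac{1}{63177} \approx -1.5829 \cdot 10^{-5}$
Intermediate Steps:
$o{\left(U,J \right)} = 2 + J U^{2}$ ($o{\left(U,J \right)} = -3 + \left(U U J + 5\right) = -3 + \left(U^{2} J + 5\right) = -3 + \left(J U^{2} + 5\right) = -3 + \left(5 + J U^{2}\right) = 2 + J U^{2}$)
$\frac{1}{o{\left(-4,3 \right)} \left(-36\right) 44 + 16023} = \frac{1}{\left(2 + 3 \left(-4\right)^{2}\right) \left(-36\right) 44 + 16023} = \frac{1}{\left(2 + 3 \cdot 16\right) \left(-36\right) 44 + 16023} = \frac{1}{\left(2 + 48\right) \left(-36\right) 44 + 16023} = \frac{1}{50 \left(-36\right) 44 + 16023} = \frac{1}{\left(-1800\right) 44 + 16023} = \frac{1}{-79200 + 16023} = \frac{1}{-63177} = - \frac{1}{63177}$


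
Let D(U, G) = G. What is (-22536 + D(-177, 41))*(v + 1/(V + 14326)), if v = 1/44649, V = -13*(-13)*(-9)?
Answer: -23498686/10395099 ≈ -2.2606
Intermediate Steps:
V = -1521 (V = 169*(-9) = -1521)
v = 1/44649 ≈ 2.2397e-5
(-22536 + D(-177, 41))*(v + 1/(V + 14326)) = (-22536 + 41)*(1/44649 + 1/(-1521 + 14326)) = -22495*(1/44649 + 1/12805) = -22495*57454/571730445 = -23498686/10395099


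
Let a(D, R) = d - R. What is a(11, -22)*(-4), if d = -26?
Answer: 16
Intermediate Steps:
a(D, R) = -26 - R
a(11, -22)*(-4) = (-26 - 1*(-22))*(-4) = (-26 + 22)*(-4) = -4*(-4) = 16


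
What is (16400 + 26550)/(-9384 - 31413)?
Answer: -42950/40797 ≈ -1.0528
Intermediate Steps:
(16400 + 26550)/(-9384 - 31413) = 42950/(-40797) = 42950*(-1/40797) = -42950/40797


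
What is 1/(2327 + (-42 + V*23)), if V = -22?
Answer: 1/1779 ≈ 0.00056211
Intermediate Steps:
1/(2327 + (-42 + V*23)) = 1/(2327 + (-42 - 22*23)) = 1/(2327 + (-42 - 506)) = 1/(2327 - 548) = 1/1779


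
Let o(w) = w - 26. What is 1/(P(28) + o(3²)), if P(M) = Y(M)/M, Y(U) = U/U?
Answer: -28/475 ≈ -0.058947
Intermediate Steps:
Y(U) = 1
o(w) = -26 + w
P(M) = 1/M
1/(P(28) + o(3²)) = 1/(1/28 + (-26 + 3²)) = 1/(1/28 + (-26 + 9)) = 1/(1/28 - 17) = 1/(-475/28) = -28/475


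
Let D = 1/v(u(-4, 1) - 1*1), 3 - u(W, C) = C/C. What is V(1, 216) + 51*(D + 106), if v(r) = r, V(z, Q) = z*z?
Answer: 5458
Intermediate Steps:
V(z, Q) = z²
u(W, C) = 2 (u(W, C) = 3 - C/C = 3 - 1*1 = 3 - 1 = 2)
D = 1 (D = 1/(2 - 1*1) = 1/(2 - 1) = 1/1 = 1)
V(1, 216) + 51*(D + 106) = 1² + 51*(1 + 106) = 1 + 51*107 = 1 + 5457 = 5458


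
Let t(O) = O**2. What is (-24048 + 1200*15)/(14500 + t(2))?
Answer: -108/259 ≈ -0.41699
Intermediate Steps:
(-24048 + 1200*15)/(14500 + t(2)) = (-24048 + 1200*15)/(14500 + 2**2) = (-24048 + 18000)/(14500 + 4) = -6048/14504 = -6048*1/14504 = -108/259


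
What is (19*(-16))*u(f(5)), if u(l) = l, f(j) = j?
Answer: -1520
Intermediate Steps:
(19*(-16))*u(f(5)) = (19*(-16))*5 = -304*5 = -1520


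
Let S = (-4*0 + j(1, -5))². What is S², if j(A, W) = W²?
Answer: 390625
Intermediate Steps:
S = 625 (S = (-4*0 + (-5)²)² = (0 + 25)² = 25² = 625)
S² = 625² = 390625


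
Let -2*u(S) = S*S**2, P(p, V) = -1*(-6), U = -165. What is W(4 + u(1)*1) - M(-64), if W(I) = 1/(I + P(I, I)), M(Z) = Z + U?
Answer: 4353/19 ≈ 229.11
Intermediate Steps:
P(p, V) = 6
u(S) = -S**3/2 (u(S) = -S*S**2/2 = -S**3/2)
M(Z) = -165 + Z (M(Z) = Z - 165 = -165 + Z)
W(I) = 1/(6 + I) (W(I) = 1/(I + 6) = 1/(6 + I))
W(4 + u(1)*1) - M(-64) = 1/(6 + (4 - 1/2*1**3*1)) - (-165 - 64) = 1/(6 + (4 - 1/2*1*1)) - 1*(-229) = 1/(6 + (4 - 1/2*1)) + 229 = 1/(6 + (4 - 1/2)) + 229 = 1/(6 + 7/2) + 229 = 1/(19/2) + 229 = 2/19 + 229 = 4353/19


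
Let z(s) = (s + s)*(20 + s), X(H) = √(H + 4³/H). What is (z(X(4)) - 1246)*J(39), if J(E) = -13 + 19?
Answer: -7236 + 480*√5 ≈ -6162.7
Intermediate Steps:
J(E) = 6
X(H) = √(H + 64/H)
z(s) = 2*s*(20 + s) (z(s) = (2*s)*(20 + s) = 2*s*(20 + s))
(z(X(4)) - 1246)*J(39) = (2*√(4 + 64/4)*(20 + √(4 + 64/4)) - 1246)*6 = (2*√(4 + 64*(¼))*(20 + √(4 + 64*(¼))) - 1246)*6 = (2*√(4 + 16)*(20 + √(4 + 16)) - 1246)*6 = (2*√20*(20 + √20) - 1246)*6 = (2*(2*√5)*(20 + 2*√5) - 1246)*6 = (4*√5*(20 + 2*√5) - 1246)*6 = (-1246 + 4*√5*(20 + 2*√5))*6 = -7476 + 24*√5*(20 + 2*√5)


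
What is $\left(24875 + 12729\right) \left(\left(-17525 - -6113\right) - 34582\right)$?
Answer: $-1729558376$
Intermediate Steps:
$\left(24875 + 12729\right) \left(\left(-17525 - -6113\right) - 34582\right) = 37604 \left(\left(-17525 + 6113\right) - 34582\right) = 37604 \left(-11412 - 34582\right) = 37604 \left(-45994\right) = -1729558376$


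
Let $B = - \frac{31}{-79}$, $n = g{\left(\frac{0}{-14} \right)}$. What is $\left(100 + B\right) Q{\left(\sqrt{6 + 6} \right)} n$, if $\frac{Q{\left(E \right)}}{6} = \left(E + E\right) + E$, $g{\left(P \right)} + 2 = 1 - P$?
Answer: $- \frac{285516 \sqrt{3}}{79} \approx -6259.9$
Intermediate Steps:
$g{\left(P \right)} = -1 - P$ ($g{\left(P \right)} = -2 - \left(-1 + P\right) = -1 - P$)
$n = -1$ ($n = -1 - \frac{0}{-14} = -1 - 0 \left(- \frac{1}{14}\right) = -1 - 0 = -1 + 0 = -1$)
$B = \frac{31}{79}$ ($B = \left(-31\right) \left(- \frac{1}{79}\right) = \frac{31}{79} \approx 0.39241$)
$Q{\left(E \right)} = 18 E$ ($Q{\left(E \right)} = 6 \left(\left(E + E\right) + E\right) = 6 \left(2 E + E\right) = 6 \cdot 3 E = 18 E$)
$\left(100 + B\right) Q{\left(\sqrt{6 + 6} \right)} n = \left(100 + \frac{31}{79}\right) 18 \sqrt{6 + 6} \left(-1\right) = \frac{7931 \cdot 18 \sqrt{12}}{79} \left(-1\right) = \frac{7931 \cdot 18 \cdot 2 \sqrt{3}}{79} \left(-1\right) = \frac{7931 \cdot 36 \sqrt{3}}{79} \left(-1\right) = \frac{285516 \sqrt{3}}{79} \left(-1\right) = - \frac{285516 \sqrt{3}}{79}$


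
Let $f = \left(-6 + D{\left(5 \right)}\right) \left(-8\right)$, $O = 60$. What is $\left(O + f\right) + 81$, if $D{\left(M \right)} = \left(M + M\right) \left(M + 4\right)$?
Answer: $-531$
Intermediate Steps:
$D{\left(M \right)} = 2 M \left(4 + M\right)$
$f = -672$ ($f = \left(-6 + 2 \cdot 5 \left(4 + 5\right)\right) \left(-8\right) = \left(-6 + 2 \cdot 5 \cdot 9\right) \left(-8\right) = \left(-6 + 90\right) \left(-8\right) = 84 \left(-8\right) = -672$)
$\left(O + f\right) + 81 = \left(60 - 672\right) + 81 = -612 + 81 = -531$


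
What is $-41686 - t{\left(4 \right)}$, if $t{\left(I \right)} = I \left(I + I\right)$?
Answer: $-41718$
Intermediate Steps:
$t{\left(I \right)} = 2 I^{2}$ ($t{\left(I \right)} = I 2 I = 2 I^{2}$)
$-41686 - t{\left(4 \right)} = -41686 - 2 \cdot 4^{2} = -41686 - 2 \cdot 16 = -41686 - 32 = -41718$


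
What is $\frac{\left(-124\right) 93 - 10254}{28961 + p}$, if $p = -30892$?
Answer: $\frac{21786}{1931} \approx 11.282$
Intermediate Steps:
$\frac{\left(-124\right) 93 - 10254}{28961 + p} = \frac{\left(-124\right) 93 - 10254}{28961 - 30892} = \frac{-11532 - 10254}{-1931} = \left(-21786\right) \left(- \frac{1}{1931}\right) = \frac{21786}{1931}$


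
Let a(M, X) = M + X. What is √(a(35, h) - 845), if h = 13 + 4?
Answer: I*√793 ≈ 28.16*I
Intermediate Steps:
h = 17
√(a(35, h) - 845) = √((35 + 17) - 845) = √(52 - 845) = √(-793) = I*√793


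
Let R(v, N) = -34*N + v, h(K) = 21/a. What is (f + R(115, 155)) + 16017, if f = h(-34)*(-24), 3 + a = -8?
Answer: 119986/11 ≈ 10908.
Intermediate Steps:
a = -11 (a = -3 - 8 = -11)
h(K) = -21/11 (h(K) = 21/(-11) = 21*(-1/11) = -21/11)
R(v, N) = v - 34*N
f = 504/11 (f = -21/11*(-24) = 504/11 ≈ 45.818)
(f + R(115, 155)) + 16017 = (504/11 + (115 - 34*155)) + 16017 = (504/11 + (115 - 5270)) + 16017 = (504/11 - 5155) + 16017 = -56201/11 + 16017 = 119986/11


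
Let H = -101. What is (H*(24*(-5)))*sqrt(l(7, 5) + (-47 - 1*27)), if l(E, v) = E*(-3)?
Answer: 12120*I*sqrt(95) ≈ 1.1813e+5*I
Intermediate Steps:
l(E, v) = -3*E
(H*(24*(-5)))*sqrt(l(7, 5) + (-47 - 1*27)) = (-2424*(-5))*sqrt(-3*7 + (-47 - 1*27)) = (-101*(-120))*sqrt(-21 + (-47 - 27)) = 12120*sqrt(-21 - 74) = 12120*sqrt(-95) = 12120*(I*sqrt(95)) = 12120*I*sqrt(95)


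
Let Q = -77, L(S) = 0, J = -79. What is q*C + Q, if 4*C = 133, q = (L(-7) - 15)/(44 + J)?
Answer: -251/4 ≈ -62.750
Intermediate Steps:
q = 3/7 (q = (0 - 15)/(44 - 79) = -15/(-35) = -15*(-1/35) = 3/7 ≈ 0.42857)
C = 133/4 (C = (1/4)*133 = 133/4 ≈ 33.250)
q*C + Q = (3/7)*(133/4) - 77 = 57/4 - 77 = -251/4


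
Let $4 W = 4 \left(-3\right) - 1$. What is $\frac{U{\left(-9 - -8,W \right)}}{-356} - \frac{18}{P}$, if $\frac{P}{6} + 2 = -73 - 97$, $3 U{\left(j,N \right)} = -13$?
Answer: $\frac{340}{11481} \approx 0.029614$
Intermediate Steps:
$W = - \frac{13}{4}$ ($W = \frac{4 \left(-3\right) - 1}{4} = \frac{-12 - 1}{4} = \frac{1}{4} \left(-13\right) = - \frac{13}{4} \approx -3.25$)
$U{\left(j,N \right)} = - \frac{13}{3}$ ($U{\left(j,N \right)} = \frac{1}{3} \left(-13\right) = - \frac{13}{3}$)
$P = -1032$ ($P = -12 + 6 \left(-73 - 97\right) = -12 + 6 \left(-170\right) = -12 - 1020 = -1032$)
$\frac{U{\left(-9 - -8,W \right)}}{-356} - \frac{18}{P} = - \frac{13}{3 \left(-356\right)} - \frac{18}{-1032} = \left(- \frac{13}{3}\right) \left(- \frac{1}{356}\right) - - \frac{3}{172} = \frac{13}{1068} + \frac{3}{172} = \frac{340}{11481}$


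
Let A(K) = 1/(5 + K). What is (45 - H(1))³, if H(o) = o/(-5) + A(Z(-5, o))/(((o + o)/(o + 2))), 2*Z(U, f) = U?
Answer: 11089567/125 ≈ 88717.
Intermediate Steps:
Z(U, f) = U/2
H(o) = -o/5 + (2 + o)/(5*o) (H(o) = o/(-5) + 1/((5 + (½)*(-5))*(((o + o)/(o + 2)))) = o*(-⅕) + 1/((5 - 5/2)*(((2*o)/(2 + o)))) = -o/5 + 1/((5/2)*((2*o/(2 + o)))) = -o/5 + 2*((2 + o)/(2*o))/5 = -o/5 + (2 + o)/(5*o))
(45 - H(1))³ = (45 - (2 + 1*(1 - 1*1))/(5*1))³ = (45 - (2 + 1*(1 - 1))/5)³ = (45 - (2 + 1*0)/5)³ = (45 - (2 + 0)/5)³ = (45 - 2/5)³ = (45 - 1*⅖)³ = (45 - ⅖)³ = (223/5)³ = 11089567/125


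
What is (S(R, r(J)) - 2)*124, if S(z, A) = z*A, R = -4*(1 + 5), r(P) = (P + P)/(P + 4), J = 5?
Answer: -10664/3 ≈ -3554.7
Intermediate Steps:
r(P) = 2*P/(4 + P) (r(P) = (2*P)/(4 + P) = 2*P/(4 + P))
R = -24 (R = -4*6 = -24)
S(z, A) = A*z
(S(R, r(J)) - 2)*124 = ((2*5/(4 + 5))*(-24) - 2)*124 = ((2*5/9)*(-24) - 2)*124 = ((2*5*(1/9))*(-24) - 2)*124 = ((10/9)*(-24) - 2)*124 = (-80/3 - 2)*124 = -86/3*124 = -10664/3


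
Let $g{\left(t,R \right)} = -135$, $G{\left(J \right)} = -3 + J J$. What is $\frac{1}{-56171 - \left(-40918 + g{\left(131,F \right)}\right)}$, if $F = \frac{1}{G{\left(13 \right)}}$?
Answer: $- \frac{1}{15118} \approx -6.6146 \cdot 10^{-5}$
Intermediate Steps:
$G{\left(J \right)} = -3 + J^{2}$
$F = \frac{1}{166}$ ($F = \frac{1}{-3 + 13^{2}} = \frac{1}{-3 + 169} = \frac{1}{166} \approx 0.0060241$)
$\frac{1}{-56171 - \left(-40918 + g{\left(131,F \right)}\right)} = \frac{1}{-56171 + \left(40918 - -135\right)} = \frac{1}{-56171 + \left(40918 + 135\right)} = \frac{1}{-56171 + 41053} = \frac{1}{-15118} = - \frac{1}{15118}$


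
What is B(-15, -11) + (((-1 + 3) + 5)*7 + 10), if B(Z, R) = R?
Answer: 48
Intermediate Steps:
B(-15, -11) + (((-1 + 3) + 5)*7 + 10) = -11 + (((-1 + 3) + 5)*7 + 10) = -11 + ((2 + 5)*7 + 10) = -11 + (7*7 + 10) = -11 + (49 + 10) = -11 + 59 = 48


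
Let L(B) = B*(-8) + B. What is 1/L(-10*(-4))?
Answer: -1/280 ≈ -0.0035714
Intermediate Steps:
L(B) = -7*B (L(B) = -8*B + B = -7*B)
1/L(-10*(-4)) = 1/(-(-70)*(-4)) = 1/(-7*40) = 1/(-280) = -1/280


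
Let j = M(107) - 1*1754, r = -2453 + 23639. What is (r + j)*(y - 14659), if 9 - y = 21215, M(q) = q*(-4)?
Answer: -681578460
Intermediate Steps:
M(q) = -4*q
r = 21186
j = -2182 (j = -4*107 - 1*1754 = -428 - 1754 = -2182)
y = -21206 (y = 9 - 1*21215 = 9 - 21215 = -21206)
(r + j)*(y - 14659) = (21186 - 2182)*(-21206 - 14659) = 19004*(-35865) = -681578460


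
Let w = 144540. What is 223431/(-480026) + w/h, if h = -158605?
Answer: -20964046359/15226904746 ≈ -1.3768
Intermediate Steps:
223431/(-480026) + w/h = 223431/(-480026) + 144540/(-158605) = 223431*(-1/480026) + 144540*(-1/158605) = -223431/480026 - 28908/31721 = -20964046359/15226904746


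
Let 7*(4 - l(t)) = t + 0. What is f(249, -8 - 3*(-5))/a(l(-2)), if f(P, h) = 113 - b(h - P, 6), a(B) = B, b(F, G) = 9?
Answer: 364/15 ≈ 24.267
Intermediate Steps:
l(t) = 4 - t/7 (l(t) = 4 - (t + 0)/7 = 4 - t/7)
f(P, h) = 104 (f(P, h) = 113 - 1*9 = 113 - 9 = 104)
f(249, -8 - 3*(-5))/a(l(-2)) = 104/(4 - ⅐*(-2)) = 104/(4 + 2/7) = 104/(30/7) = 104*(7/30) = 364/15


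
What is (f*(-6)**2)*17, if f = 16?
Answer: 9792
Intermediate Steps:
(f*(-6)**2)*17 = (16*(-6)**2)*17 = (16*36)*17 = 576*17 = 9792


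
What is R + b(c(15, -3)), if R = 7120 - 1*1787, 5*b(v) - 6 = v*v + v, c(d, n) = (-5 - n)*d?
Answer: 27541/5 ≈ 5508.2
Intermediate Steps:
c(d, n) = d*(-5 - n)
b(v) = 6/5 + v/5 + v**2/5 (b(v) = 6/5 + (v*v + v)/5 = 6/5 + (v**2 + v)/5 = 6/5 + (v + v**2)/5 = 6/5 + (v/5 + v**2/5) = 6/5 + v/5 + v**2/5)
R = 5333 (R = 7120 - 1787 = 5333)
R + b(c(15, -3)) = 5333 + (6/5 + (-1*15*(5 - 3))/5 + (-1*15*(5 - 3))**2/5) = 5333 + (6/5 + (-1*15*2)/5 + (-1*15*2)**2/5) = 5333 + (6/5 + (1/5)*(-30) + (1/5)*(-30)**2) = 5333 + (6/5 - 6 + (1/5)*900) = 5333 + (6/5 - 6 + 180) = 5333 + 876/5 = 27541/5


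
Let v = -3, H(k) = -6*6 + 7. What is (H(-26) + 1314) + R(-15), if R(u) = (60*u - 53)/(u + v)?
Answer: 24083/18 ≈ 1337.9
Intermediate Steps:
H(k) = -29 (H(k) = -36 + 7 = -29)
R(u) = (-53 + 60*u)/(-3 + u) (R(u) = (60*u - 53)/(u - 3) = (-53 + 60*u)/(-3 + u))
(H(-26) + 1314) + R(-15) = (-29 + 1314) + (-53 + 60*(-15))/(-3 - 15) = 1285 + (-53 - 900)/(-18) = 1285 - 1/18*(-953) = 1285 + 953/18 = 24083/18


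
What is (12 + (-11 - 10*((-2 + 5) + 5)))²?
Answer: 6241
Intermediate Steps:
(12 + (-11 - 10*((-2 + 5) + 5)))² = (12 + (-11 - 10*(3 + 5)))² = (12 + (-11 - 10*8))² = (12 + (-11 - 80))² = (12 - 91)² = (-79)² = 6241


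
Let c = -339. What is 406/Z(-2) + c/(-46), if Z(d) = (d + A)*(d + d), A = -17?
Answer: 5555/437 ≈ 12.712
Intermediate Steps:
Z(d) = 2*d*(-17 + d) (Z(d) = (d - 17)*(d + d) = (-17 + d)*(2*d) = 2*d*(-17 + d))
406/Z(-2) + c/(-46) = 406/((2*(-2)*(-17 - 2))) - 339/(-46) = 406/((2*(-2)*(-19))) - 339*(-1/46) = 406/76 + 339/46 = 406*(1/76) + 339/46 = 203/38 + 339/46 = 5555/437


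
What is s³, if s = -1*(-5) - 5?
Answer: 0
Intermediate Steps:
s = 0 (s = 5 - 5 = 0)
s³ = 0³ = 0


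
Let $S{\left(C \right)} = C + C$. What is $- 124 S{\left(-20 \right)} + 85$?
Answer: $5045$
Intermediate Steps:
$S{\left(C \right)} = 2 C$
$- 124 S{\left(-20 \right)} + 85 = - 124 \cdot 2 \left(-20\right) + 85 = \left(-124\right) \left(-40\right) + 85 = 4960 + 85 = 5045$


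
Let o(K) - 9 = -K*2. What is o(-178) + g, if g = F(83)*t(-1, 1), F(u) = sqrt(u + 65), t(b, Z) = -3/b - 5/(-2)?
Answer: 365 + 11*sqrt(37) ≈ 431.91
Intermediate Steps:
t(b, Z) = 5/2 - 3/b (t(b, Z) = -3/b - 5*(-1/2) = -3/b + 5/2 = 5/2 - 3/b)
F(u) = sqrt(65 + u)
g = 11*sqrt(37) (g = sqrt(65 + 83)*(5/2 - 3/(-1)) = sqrt(148)*(5/2 - 3*(-1)) = (2*sqrt(37))*(5/2 + 3) = (2*sqrt(37))*(11/2) = 11*sqrt(37) ≈ 66.910)
o(K) = 9 - 2*K (o(K) = 9 - K*2 = 9 - 2*K)
o(-178) + g = (9 - 2*(-178)) + 11*sqrt(37) = (9 + 356) + 11*sqrt(37) = 365 + 11*sqrt(37)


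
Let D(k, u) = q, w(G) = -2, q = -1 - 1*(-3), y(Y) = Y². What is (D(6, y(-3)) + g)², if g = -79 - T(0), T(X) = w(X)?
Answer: 5625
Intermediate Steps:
q = 2 (q = -1 + 3 = 2)
T(X) = -2
D(k, u) = 2
g = -77 (g = -79 - 1*(-2) = -79 + 2 = -77)
(D(6, y(-3)) + g)² = (2 - 77)² = (-75)² = 5625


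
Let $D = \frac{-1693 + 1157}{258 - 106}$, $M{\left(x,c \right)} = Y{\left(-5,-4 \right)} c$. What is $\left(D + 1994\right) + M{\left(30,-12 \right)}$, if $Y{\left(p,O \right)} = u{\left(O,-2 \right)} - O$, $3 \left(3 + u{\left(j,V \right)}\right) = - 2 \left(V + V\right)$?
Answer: $\frac{36983}{19} \approx 1946.5$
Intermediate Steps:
$u{\left(j,V \right)} = -3 - \frac{4 V}{3}$ ($u{\left(j,V \right)} = -3 + \frac{\left(-2\right) \left(V + V\right)}{3} = -3 + \frac{\left(-2\right) 2 V}{3} = -3 + \frac{\left(-4\right) V}{3} = -3 - \frac{4 V}{3}$)
$Y{\left(p,O \right)} = - \frac{1}{3} - O$ ($Y{\left(p,O \right)} = \left(-3 - - \frac{8}{3}\right) - O = \left(-3 + \frac{8}{3}\right) - O = - \frac{1}{3} - O$)
$M{\left(x,c \right)} = \frac{11 c}{3}$ ($M{\left(x,c \right)} = \left(- \frac{1}{3} - -4\right) c = \left(- \frac{1}{3} + 4\right) c = \frac{11 c}{3}$)
$D = - \frac{67}{19}$ ($D = - \frac{536}{152} = \left(-536\right) \frac{1}{152} = - \frac{67}{19} \approx -3.5263$)
$\left(D + 1994\right) + M{\left(30,-12 \right)} = \left(- \frac{67}{19} + 1994\right) + \frac{11}{3} \left(-12\right) = \frac{37819}{19} - 44 = \frac{36983}{19}$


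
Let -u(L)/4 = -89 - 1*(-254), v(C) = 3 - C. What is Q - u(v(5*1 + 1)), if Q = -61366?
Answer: -60706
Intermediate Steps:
u(L) = -660 (u(L) = -4*(-89 - 1*(-254)) = -4*(-89 + 254) = -4*165 = -660)
Q - u(v(5*1 + 1)) = -61366 - 1*(-660) = -61366 + 660 = -60706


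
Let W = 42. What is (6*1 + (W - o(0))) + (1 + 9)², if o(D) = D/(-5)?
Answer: 148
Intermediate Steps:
o(D) = -D/5 (o(D) = D*(-⅕) = -D/5)
(6*1 + (W - o(0))) + (1 + 9)² = (6*1 + (42 - (-1)*0/5)) + (1 + 9)² = (6 + (42 - 1*0)) + 10² = (6 + (42 + 0)) + 100 = (6 + 42) + 100 = 48 + 100 = 148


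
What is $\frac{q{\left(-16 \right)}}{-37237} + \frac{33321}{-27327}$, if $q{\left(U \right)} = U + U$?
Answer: $- \frac{413299871}{339191833} \approx -1.2185$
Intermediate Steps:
$q{\left(U \right)} = 2 U$
$\frac{q{\left(-16 \right)}}{-37237} + \frac{33321}{-27327} = \frac{2 \left(-16\right)}{-37237} + \frac{33321}{-27327} = \left(-32\right) \left(- \frac{1}{37237}\right) + 33321 \left(- \frac{1}{27327}\right) = \frac{32}{37237} - \frac{11107}{9109} = - \frac{413299871}{339191833}$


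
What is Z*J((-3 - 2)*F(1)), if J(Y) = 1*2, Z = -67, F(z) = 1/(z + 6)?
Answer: -134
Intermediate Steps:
F(z) = 1/(6 + z)
J(Y) = 2
Z*J((-3 - 2)*F(1)) = -67*2 = -134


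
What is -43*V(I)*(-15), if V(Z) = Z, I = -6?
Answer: -3870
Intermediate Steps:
-43*V(I)*(-15) = -43*(-6)*(-15) = 258*(-15) = -3870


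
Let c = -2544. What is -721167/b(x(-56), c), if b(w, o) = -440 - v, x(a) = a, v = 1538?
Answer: 721167/1978 ≈ 364.59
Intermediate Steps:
b(w, o) = -1978 (b(w, o) = -440 - 1*1538 = -440 - 1538 = -1978)
-721167/b(x(-56), c) = -721167/(-1978) = -721167*(-1/1978) = 721167/1978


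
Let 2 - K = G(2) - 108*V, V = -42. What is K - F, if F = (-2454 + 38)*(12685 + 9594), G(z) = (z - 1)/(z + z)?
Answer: 215286119/4 ≈ 5.3822e+7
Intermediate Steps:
G(z) = (-1 + z)/(2*z) (G(z) = (-1 + z)/((2*z)) = (-1 + z)*(1/(2*z)) = (-1 + z)/(2*z))
F = -53826064 (F = -2416*22279 = -53826064)
K = -18137/4 (K = 2 - ((½)*(-1 + 2)/2 - 108*(-42)) = 2 - ((½)*(½)*1 + 4536) = 2 - (¼ + 4536) = 2 - 1*18145/4 = 2 - 18145/4 = -18137/4 ≈ -4534.3)
K - F = -18137/4 - 1*(-53826064) = -18137/4 + 53826064 = 215286119/4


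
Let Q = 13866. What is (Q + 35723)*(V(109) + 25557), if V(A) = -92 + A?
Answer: 1268189086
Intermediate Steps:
(Q + 35723)*(V(109) + 25557) = (13866 + 35723)*((-92 + 109) + 25557) = 49589*(17 + 25557) = 49589*25574 = 1268189086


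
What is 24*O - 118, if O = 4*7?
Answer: 554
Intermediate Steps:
O = 28
24*O - 118 = 24*28 - 118 = 672 - 118 = 554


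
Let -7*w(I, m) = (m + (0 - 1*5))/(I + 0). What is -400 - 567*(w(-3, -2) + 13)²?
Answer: -91372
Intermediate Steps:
w(I, m) = -(-5 + m)/(7*I) (w(I, m) = -(m + (0 - 1*5))/(7*(I + 0)) = -(m + (0 - 5))/(7*I) = -(m - 5)/(7*I) = -(-5 + m)/(7*I))
-400 - 567*(w(-3, -2) + 13)² = -400 - 567*((⅐)*(5 - 1*(-2))/(-3) + 13)² = -400 - 567*((⅐)*(-⅓)*(5 + 2) + 13)² = -400 - 567*((⅐)*(-⅓)*7 + 13)² = -400 - 567*(-⅓ + 13)² = -400 - 567*(38/3)² = -400 - 567*1444/9 = -400 - 90972 = -91372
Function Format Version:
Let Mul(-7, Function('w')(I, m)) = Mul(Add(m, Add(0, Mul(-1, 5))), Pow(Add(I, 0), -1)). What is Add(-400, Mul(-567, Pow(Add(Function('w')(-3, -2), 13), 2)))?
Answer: -91372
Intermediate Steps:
Function('w')(I, m) = Mul(Rational(-1, 7), Pow(I, -1), Add(-5, m)) (Function('w')(I, m) = Mul(Rational(-1, 7), Mul(Add(m, Add(0, Mul(-1, 5))), Pow(Add(I, 0), -1))) = Mul(Rational(-1, 7), Mul(Add(m, Add(0, -5)), Pow(I, -1))) = Mul(Rational(-1, 7), Mul(Add(m, -5), Pow(I, -1))) = Mul(Rational(-1, 7), Mul(Add(-5, m), Pow(I, -1))) = Mul(Rational(-1, 7), Mul(Pow(I, -1), Add(-5, m))) = Mul(Rational(-1, 7), Pow(I, -1), Add(-5, m)))
Add(-400, Mul(-567, Pow(Add(Function('w')(-3, -2), 13), 2))) = Add(-400, Mul(-567, Pow(Add(Mul(Rational(1, 7), Pow(-3, -1), Add(5, Mul(-1, -2))), 13), 2))) = Add(-400, Mul(-567, Pow(Add(Mul(Rational(1, 7), Rational(-1, 3), Add(5, 2)), 13), 2))) = Add(-400, Mul(-567, Pow(Add(Mul(Rational(1, 7), Rational(-1, 3), 7), 13), 2))) = Add(-400, Mul(-567, Pow(Add(Rational(-1, 3), 13), 2))) = Add(-400, Mul(-567, Pow(Rational(38, 3), 2))) = Add(-400, Mul(-567, Rational(1444, 9))) = Add(-400, -90972) = -91372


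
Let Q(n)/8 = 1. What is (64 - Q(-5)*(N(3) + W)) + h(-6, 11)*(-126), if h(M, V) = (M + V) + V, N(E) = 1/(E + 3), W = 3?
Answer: -5932/3 ≈ -1977.3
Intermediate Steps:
N(E) = 1/(3 + E)
Q(n) = 8 (Q(n) = 8*1 = 8)
h(M, V) = M + 2*V
(64 - Q(-5)*(N(3) + W)) + h(-6, 11)*(-126) = (64 - 8*(1/(3 + 3) + 3)) + (-6 + 2*11)*(-126) = (64 - 8*(1/6 + 3)) + (-6 + 22)*(-126) = (64 - 8*(1/6 + 3)) + 16*(-126) = (64 - 8*19/6) - 2016 = (64 - 1*76/3) - 2016 = (64 - 76/3) - 2016 = 116/3 - 2016 = -5932/3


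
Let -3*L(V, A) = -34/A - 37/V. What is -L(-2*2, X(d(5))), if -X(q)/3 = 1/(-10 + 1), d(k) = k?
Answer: -371/12 ≈ -30.917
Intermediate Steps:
X(q) = ⅓ (X(q) = -3/(-10 + 1) = -3/(-9) = -3*(-⅑) = ⅓)
L(V, A) = 34/(3*A) + 37/(3*V) (L(V, A) = -(-34/A - 37/V)/3 = -(-37/V - 34/A)/3 = 34/(3*A) + 37/(3*V))
-L(-2*2, X(d(5))) = -(34/(3*(⅓)) + 37/(3*((-2*2)))) = -((34/3)*3 + (37/3)/(-4)) = -(34 + (37/3)*(-¼)) = -(34 - 37/12) = -1*371/12 = -371/12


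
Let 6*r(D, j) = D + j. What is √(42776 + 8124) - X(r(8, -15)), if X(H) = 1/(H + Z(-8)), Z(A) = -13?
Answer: 6/85 + 10*√509 ≈ 225.68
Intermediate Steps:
r(D, j) = D/6 + j/6 (r(D, j) = (D + j)/6 = D/6 + j/6)
X(H) = 1/(-13 + H) (X(H) = 1/(H - 13) = 1/(-13 + H))
√(42776 + 8124) - X(r(8, -15)) = √(42776 + 8124) - 1/(-13 + ((⅙)*8 + (⅙)*(-15))) = √50900 - 1/(-13 + (4/3 - 5/2)) = 10*√509 - 1/(-13 - 7/6) = 10*√509 - 1/(-85/6) = 10*√509 - 1*(-6/85) = 10*√509 + 6/85 = 6/85 + 10*√509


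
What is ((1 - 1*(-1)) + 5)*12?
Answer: 84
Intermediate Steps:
((1 - 1*(-1)) + 5)*12 = ((1 + 1) + 5)*12 = (2 + 5)*12 = 7*12 = 84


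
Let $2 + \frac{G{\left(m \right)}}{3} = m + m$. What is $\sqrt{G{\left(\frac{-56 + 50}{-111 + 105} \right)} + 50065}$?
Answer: $\sqrt{50065} \approx 223.75$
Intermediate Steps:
$G{\left(m \right)} = -6 + 6 m$ ($G{\left(m \right)} = -6 + 3 \left(m + m\right) = -6 + 3 \cdot 2 m = -6 + 6 m$)
$\sqrt{G{\left(\frac{-56 + 50}{-111 + 105} \right)} + 50065} = \sqrt{\left(-6 + 6 \frac{-56 + 50}{-111 + 105}\right) + 50065} = \sqrt{\left(-6 + 6 \left(- \frac{6}{-6}\right)\right) + 50065} = \sqrt{\left(-6 + 6 \left(\left(-6\right) \left(- \frac{1}{6}\right)\right)\right) + 50065} = \sqrt{\left(-6 + 6 \cdot 1\right) + 50065} = \sqrt{\left(-6 + 6\right) + 50065} = \sqrt{0 + 50065} = \sqrt{50065}$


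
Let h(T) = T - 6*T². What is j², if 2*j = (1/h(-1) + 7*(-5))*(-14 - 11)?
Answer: 9455625/49 ≈ 1.9297e+5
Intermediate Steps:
h(T) = T - 6*T²
j = 3075/7 (j = ((1/(-(1 - 6*(-1))) + 7*(-5))*(-14 - 11))/2 = ((1/(-(1 + 6)) - 35)*(-25))/2 = ((1/(-1*7) - 35)*(-25))/2 = ((1/(-7) - 35)*(-25))/2 = ((-⅐ - 35)*(-25))/2 = (-246/7*(-25))/2 = (½)*(6150/7) = 3075/7 ≈ 439.29)
j² = (3075/7)² = 9455625/49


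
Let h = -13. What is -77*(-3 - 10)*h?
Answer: -13013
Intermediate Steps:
-77*(-3 - 10)*h = -77*(-3 - 10)*(-13) = -(-1001)*(-13) = -77*169 = -13013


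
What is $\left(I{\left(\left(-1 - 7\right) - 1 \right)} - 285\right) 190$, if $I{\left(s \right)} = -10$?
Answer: $-56050$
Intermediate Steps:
$\left(I{\left(\left(-1 - 7\right) - 1 \right)} - 285\right) 190 = \left(-10 - 285\right) 190 = \left(-295\right) 190 = -56050$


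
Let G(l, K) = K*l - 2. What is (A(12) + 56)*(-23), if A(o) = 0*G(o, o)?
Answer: -1288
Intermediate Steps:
G(l, K) = -2 + K*l
A(o) = 0 (A(o) = 0*(-2 + o*o) = 0*(-2 + o²) = 0)
(A(12) + 56)*(-23) = (0 + 56)*(-23) = 56*(-23) = -1288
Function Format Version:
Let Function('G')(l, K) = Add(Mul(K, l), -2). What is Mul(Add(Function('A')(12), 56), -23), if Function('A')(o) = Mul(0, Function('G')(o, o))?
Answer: -1288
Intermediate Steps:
Function('G')(l, K) = Add(-2, Mul(K, l))
Function('A')(o) = 0 (Function('A')(o) = Mul(0, Add(-2, Mul(o, o))) = Mul(0, Add(-2, Pow(o, 2))) = 0)
Mul(Add(Function('A')(12), 56), -23) = Mul(Add(0, 56), -23) = Mul(56, -23) = -1288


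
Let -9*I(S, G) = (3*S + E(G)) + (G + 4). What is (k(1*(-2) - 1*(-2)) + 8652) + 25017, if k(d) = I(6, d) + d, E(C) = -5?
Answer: 303004/9 ≈ 33667.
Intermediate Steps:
I(S, G) = ⅑ - S/3 - G/9 (I(S, G) = -((3*S - 5) + (G + 4))/9 = -((-5 + 3*S) + (4 + G))/9 = -(-1 + G + 3*S)/9 = ⅑ - S/3 - G/9)
k(d) = -17/9 + 8*d/9 (k(d) = (⅑ - ⅓*6 - d/9) + d = (⅑ - 2 - d/9) + d = (-17/9 - d/9) + d = -17/9 + 8*d/9)
(k(1*(-2) - 1*(-2)) + 8652) + 25017 = ((-17/9 + 8*(1*(-2) - 1*(-2))/9) + 8652) + 25017 = ((-17/9 + 8*(-2 + 2)/9) + 8652) + 25017 = ((-17/9 + (8/9)*0) + 8652) + 25017 = ((-17/9 + 0) + 8652) + 25017 = (-17/9 + 8652) + 25017 = 77851/9 + 25017 = 303004/9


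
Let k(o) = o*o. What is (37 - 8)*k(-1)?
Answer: 29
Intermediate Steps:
k(o) = o²
(37 - 8)*k(-1) = (37 - 8)*(-1)² = 29*1 = 29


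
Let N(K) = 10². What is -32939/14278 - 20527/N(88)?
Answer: -148189203/713900 ≈ -207.58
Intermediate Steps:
N(K) = 100
-32939/14278 - 20527/N(88) = -32939/14278 - 20527/100 = -148189203/713900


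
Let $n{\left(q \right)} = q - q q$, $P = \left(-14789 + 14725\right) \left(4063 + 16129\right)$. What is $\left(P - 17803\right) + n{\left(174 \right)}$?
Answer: $-1340193$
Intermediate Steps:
$P = -1292288$ ($P = \left(-64\right) 20192 = -1292288$)
$n{\left(q \right)} = q - q^{2}$
$\left(P - 17803\right) + n{\left(174 \right)} = \left(-1292288 - 17803\right) + 174 \left(1 - 174\right) = -1310091 + 174 \left(1 - 174\right) = -1310091 + 174 \left(-173\right) = -1310091 - 30102 = -1340193$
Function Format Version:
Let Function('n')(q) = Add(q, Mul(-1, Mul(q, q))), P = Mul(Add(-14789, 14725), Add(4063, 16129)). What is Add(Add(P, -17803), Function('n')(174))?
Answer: -1340193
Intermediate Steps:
P = -1292288 (P = Mul(-64, 20192) = -1292288)
Function('n')(q) = Add(q, Mul(-1, Pow(q, 2)))
Add(Add(P, -17803), Function('n')(174)) = Add(Add(-1292288, -17803), Mul(174, Add(1, Mul(-1, 174)))) = Add(-1310091, Mul(174, Add(1, -174))) = Add(-1310091, Mul(174, -173)) = Add(-1310091, -30102) = -1340193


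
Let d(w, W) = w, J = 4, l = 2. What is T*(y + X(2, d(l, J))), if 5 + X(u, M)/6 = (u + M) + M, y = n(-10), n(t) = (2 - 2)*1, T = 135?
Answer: 810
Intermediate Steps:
n(t) = 0 (n(t) = 0*1 = 0)
y = 0
X(u, M) = -30 + 6*u + 12*M (X(u, M) = -30 + 6*((u + M) + M) = -30 + 6*((M + u) + M) = -30 + 6*(u + 2*M) = -30 + (6*u + 12*M) = -30 + 6*u + 12*M)
T*(y + X(2, d(l, J))) = 135*(0 + (-30 + 6*2 + 12*2)) = 135*(0 + (-30 + 12 + 24)) = 135*(0 + 6) = 135*6 = 810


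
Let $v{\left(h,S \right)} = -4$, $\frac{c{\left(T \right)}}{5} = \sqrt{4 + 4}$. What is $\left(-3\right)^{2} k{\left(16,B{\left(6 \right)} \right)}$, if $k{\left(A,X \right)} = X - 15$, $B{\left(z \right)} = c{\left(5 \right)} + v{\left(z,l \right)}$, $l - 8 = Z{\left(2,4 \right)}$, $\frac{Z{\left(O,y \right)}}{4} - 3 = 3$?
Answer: $-171 + 90 \sqrt{2} \approx -43.721$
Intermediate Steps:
$Z{\left(O,y \right)} = 24$ ($Z{\left(O,y \right)} = 12 + 4 \cdot 3 = 12 + 12 = 24$)
$c{\left(T \right)} = 10 \sqrt{2}$ ($c{\left(T \right)} = 5 \sqrt{4 + 4} = 5 \sqrt{8} = 5 \cdot 2 \sqrt{2} = 10 \sqrt{2}$)
$l = 32$ ($l = 8 + 24 = 32$)
$B{\left(z \right)} = -4 + 10 \sqrt{2}$ ($B{\left(z \right)} = 10 \sqrt{2} - 4 = -4 + 10 \sqrt{2}$)
$k{\left(A,X \right)} = -15 + X$ ($k{\left(A,X \right)} = X - 15 = -15 + X$)
$\left(-3\right)^{2} k{\left(16,B{\left(6 \right)} \right)} = \left(-3\right)^{2} \left(-15 - \left(4 - 10 \sqrt{2}\right)\right) = 9 \left(-19 + 10 \sqrt{2}\right) = -171 + 90 \sqrt{2}$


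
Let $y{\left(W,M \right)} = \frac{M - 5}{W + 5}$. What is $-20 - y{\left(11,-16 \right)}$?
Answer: $- \frac{299}{16} \approx -18.688$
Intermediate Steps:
$y{\left(W,M \right)} = \frac{-5 + M}{5 + W}$
$-20 - y{\left(11,-16 \right)} = -20 - \frac{-5 - 16}{5 + 11} = -20 - \frac{1}{16} \left(-21\right) = -20 - - \frac{21}{16} = -20 + \frac{21}{16} = - \frac{299}{16}$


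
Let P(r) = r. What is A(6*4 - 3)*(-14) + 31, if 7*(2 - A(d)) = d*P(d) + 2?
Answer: 889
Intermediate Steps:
A(d) = 12/7 - d**2/7 (A(d) = 2 - (d*d + 2)/7 = 2 - (d**2 + 2)/7 = 2 - (2 + d**2)/7 = 2 + (-2/7 - d**2/7) = 12/7 - d**2/7)
A(6*4 - 3)*(-14) + 31 = (12/7 - (6*4 - 3)**2/7)*(-14) + 31 = (12/7 - (24 - 3)**2/7)*(-14) + 31 = (12/7 - 1/7*21**2)*(-14) + 31 = (12/7 - 1/7*441)*(-14) + 31 = (12/7 - 63)*(-14) + 31 = -429/7*(-14) + 31 = 858 + 31 = 889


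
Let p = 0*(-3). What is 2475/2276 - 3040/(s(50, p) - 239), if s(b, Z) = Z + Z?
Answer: 7510565/543964 ≈ 13.807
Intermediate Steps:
p = 0
s(b, Z) = 2*Z
2475/2276 - 3040/(s(50, p) - 239) = 2475/2276 - 3040/(2*0 - 239) = 2475*(1/2276) - 3040/(0 - 239) = 2475/2276 - 3040/(-239) = 2475/2276 - 3040*(-1/239) = 2475/2276 + 3040/239 = 7510565/543964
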